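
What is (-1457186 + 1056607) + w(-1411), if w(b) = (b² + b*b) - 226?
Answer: 3581037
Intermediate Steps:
w(b) = -226 + 2*b² (w(b) = (b² + b²) - 226 = 2*b² - 226 = -226 + 2*b²)
(-1457186 + 1056607) + w(-1411) = (-1457186 + 1056607) + (-226 + 2*(-1411)²) = -400579 + (-226 + 2*1990921) = -400579 + (-226 + 3981842) = -400579 + 3981616 = 3581037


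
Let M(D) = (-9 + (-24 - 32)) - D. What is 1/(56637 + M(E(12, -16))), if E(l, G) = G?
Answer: 1/56588 ≈ 1.7672e-5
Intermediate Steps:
M(D) = -65 - D (M(D) = (-9 - 56) - D = -65 - D)
1/(56637 + M(E(12, -16))) = 1/(56637 + (-65 - 1*(-16))) = 1/(56637 + (-65 + 16)) = 1/(56637 - 49) = 1/56588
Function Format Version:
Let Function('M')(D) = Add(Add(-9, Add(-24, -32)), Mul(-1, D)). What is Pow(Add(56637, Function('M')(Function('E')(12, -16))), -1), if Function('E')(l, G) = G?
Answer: Rational(1, 56588) ≈ 1.7672e-5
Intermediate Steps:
Function('M')(D) = Add(-65, Mul(-1, D)) (Function('M')(D) = Add(Add(-9, -56), Mul(-1, D)) = Add(-65, Mul(-1, D)))
Pow(Add(56637, Function('M')(Function('E')(12, -16))), -1) = Pow(Add(56637, Add(-65, Mul(-1, -16))), -1) = Pow(Add(56637, Add(-65, 16)), -1) = Pow(Add(56637, -49), -1) = Pow(56588, -1) = Rational(1, 56588)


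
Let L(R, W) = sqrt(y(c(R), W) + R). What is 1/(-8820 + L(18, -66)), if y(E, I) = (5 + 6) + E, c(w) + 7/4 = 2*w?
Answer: -35280/311169347 - 2*sqrt(253)/311169347 ≈ -0.00011348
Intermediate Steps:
c(w) = -7/4 + 2*w
y(E, I) = 11 + E
L(R, W) = sqrt(37/4 + 3*R) (L(R, W) = sqrt((11 + (-7/4 + 2*R)) + R) = sqrt((37/4 + 2*R) + R) = sqrt(37/4 + 3*R))
1/(-8820 + L(18, -66)) = 1/(-8820 + sqrt(37 + 12*18)/2) = 1/(-8820 + sqrt(37 + 216)/2) = 1/(-8820 + sqrt(253)/2)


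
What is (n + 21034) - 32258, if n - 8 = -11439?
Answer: -22655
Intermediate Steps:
n = -11431 (n = 8 - 11439 = -11431)
(n + 21034) - 32258 = (-11431 + 21034) - 32258 = 9603 - 32258 = -22655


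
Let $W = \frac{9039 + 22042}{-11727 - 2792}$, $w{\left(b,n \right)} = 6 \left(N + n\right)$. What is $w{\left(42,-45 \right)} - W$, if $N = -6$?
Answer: $- \frac{4411733}{14519} \approx -303.86$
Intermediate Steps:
$w{\left(b,n \right)} = -36 + 6 n$ ($w{\left(b,n \right)} = 6 \left(-6 + n\right) = -36 + 6 n$)
$W = - \frac{31081}{14519}$ ($W = \frac{31081}{-14519} = 31081 \left(- \frac{1}{14519}\right) = - \frac{31081}{14519} \approx -2.1407$)
$w{\left(42,-45 \right)} - W = \left(-36 + 6 \left(-45\right)\right) - - \frac{31081}{14519} = \left(-36 - 270\right) + \frac{31081}{14519} = -306 + \frac{31081}{14519} = - \frac{4411733}{14519}$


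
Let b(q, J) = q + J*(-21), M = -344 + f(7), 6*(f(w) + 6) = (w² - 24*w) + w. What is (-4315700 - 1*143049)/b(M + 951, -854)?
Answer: -13376247/55549 ≈ -240.80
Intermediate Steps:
f(w) = -6 - 23*w/6 + w²/6 (f(w) = -6 + ((w² - 24*w) + w)/6 = -6 + (w² - 23*w)/6 = -6 + (-23*w/6 + w²/6) = -6 - 23*w/6 + w²/6)
M = -1106/3 (M = -344 + (-6 - 23/6*7 + (⅙)*7²) = -344 + (-6 - 161/6 + (⅙)*49) = -344 + (-6 - 161/6 + 49/6) = -344 - 74/3 = -1106/3 ≈ -368.67)
b(q, J) = q - 21*J
(-4315700 - 1*143049)/b(M + 951, -854) = (-4315700 - 1*143049)/((-1106/3 + 951) - 21*(-854)) = (-4315700 - 143049)/(1747/3 + 17934) = -4458749/55549/3 = -4458749*3/55549 = -13376247/55549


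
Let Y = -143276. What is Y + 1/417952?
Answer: -59882490751/417952 ≈ -1.4328e+5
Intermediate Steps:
Y + 1/417952 = -143276 + 1/417952 = -59882490751/417952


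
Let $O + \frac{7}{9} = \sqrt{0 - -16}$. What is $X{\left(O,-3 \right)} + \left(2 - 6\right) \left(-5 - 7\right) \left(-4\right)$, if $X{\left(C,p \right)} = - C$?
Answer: $- \frac{1757}{9} \approx -195.22$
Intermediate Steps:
$O = \frac{29}{9}$ ($O = - \frac{7}{9} + \sqrt{0 - -16} = - \frac{7}{9} + \sqrt{0 + 16} = - \frac{7}{9} + \sqrt{16} = - \frac{7}{9} + 4 = \frac{29}{9} \approx 3.2222$)
$X{\left(O,-3 \right)} + \left(2 - 6\right) \left(-5 - 7\right) \left(-4\right) = \left(-1\right) \frac{29}{9} + \left(2 - 6\right) \left(-5 - 7\right) \left(-4\right) = - \frac{29}{9} + \left(-4\right) \left(-12\right) \left(-4\right) = - \frac{29}{9} + 48 \left(-4\right) = - \frac{29}{9} - 192 = - \frac{1757}{9}$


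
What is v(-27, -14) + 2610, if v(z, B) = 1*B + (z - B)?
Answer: 2583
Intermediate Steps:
v(z, B) = z (v(z, B) = B + (z - B) = z)
v(-27, -14) + 2610 = -27 + 2610 = 2583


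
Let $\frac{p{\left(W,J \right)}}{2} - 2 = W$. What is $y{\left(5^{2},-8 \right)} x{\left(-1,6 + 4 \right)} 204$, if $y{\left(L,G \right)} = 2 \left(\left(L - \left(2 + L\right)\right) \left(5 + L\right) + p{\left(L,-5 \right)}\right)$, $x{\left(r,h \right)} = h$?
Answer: $-24480$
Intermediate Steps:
$p{\left(W,J \right)} = 4 + 2 W$
$y{\left(L,G \right)} = -12$ ($y{\left(L,G \right)} = 2 \left(\left(L - \left(2 + L\right)\right) \left(5 + L\right) + \left(4 + 2 L\right)\right) = 2 \left(- 2 \left(5 + L\right) + \left(4 + 2 L\right)\right) = 2 \left(\left(-10 - 2 L\right) + \left(4 + 2 L\right)\right) = 2 \left(-6\right) = -12$)
$y{\left(5^{2},-8 \right)} x{\left(-1,6 + 4 \right)} 204 = - 12 \left(6 + 4\right) 204 = \left(-12\right) 10 \cdot 204 = \left(-120\right) 204 = -24480$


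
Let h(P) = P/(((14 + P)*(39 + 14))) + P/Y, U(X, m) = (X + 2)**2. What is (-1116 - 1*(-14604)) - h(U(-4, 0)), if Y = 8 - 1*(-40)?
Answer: 25734937/1908 ≈ 13488.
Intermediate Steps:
U(X, m) = (2 + X)**2
Y = 48 (Y = 8 + 40 = 48)
h(P) = P/48 + P/(742 + 53*P) (h(P) = P/(((14 + P)*(39 + 14))) + P/48 = P/(((14 + P)*53)) + P*(1/48) = P/(742 + 53*P) + P/48 = P/48 + P/(742 + 53*P))
(-1116 - 1*(-14604)) - h(U(-4, 0)) = (-1116 - 1*(-14604)) - (2 - 4)**2*(790 + 53*(2 - 4)**2)/(2544*(14 + (2 - 4)**2)) = (-1116 + 14604) - (-2)**2*(790 + 53*(-2)**2)/(2544*(14 + (-2)**2)) = 13488 - 4*(790 + 53*4)/(2544*(14 + 4)) = 13488 - 4*(790 + 212)/(2544*18) = 13488 - 4*1002/(2544*18) = 13488 - 1*167/1908 = 13488 - 167/1908 = 25734937/1908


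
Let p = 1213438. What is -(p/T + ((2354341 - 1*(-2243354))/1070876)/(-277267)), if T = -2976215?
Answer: 360305966622061121/883693519348408780 ≈ 0.40773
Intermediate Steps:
-(p/T + ((2354341 - 1*(-2243354))/1070876)/(-277267)) = -(1213438/(-2976215) + ((2354341 - 1*(-2243354))/1070876)/(-277267)) = -(1213438*(-1/2976215) + ((2354341 + 2243354)*(1/1070876))*(-1/277267)) = -(-1213438/2976215 + (4597695*(1/1070876))*(-1/277267)) = -(-1213438/2976215 + (4597695/1070876)*(-1/277267)) = -(-1213438/2976215 - 4597695/296918575892) = -1*(-360305966622061121/883693519348408780) = 360305966622061121/883693519348408780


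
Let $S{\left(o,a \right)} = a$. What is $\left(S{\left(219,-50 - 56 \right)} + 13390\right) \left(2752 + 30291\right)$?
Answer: $438943212$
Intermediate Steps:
$\left(S{\left(219,-50 - 56 \right)} + 13390\right) \left(2752 + 30291\right) = \left(\left(-50 - 56\right) + 13390\right) \left(2752 + 30291\right) = \left(-106 + 13390\right) 33043 = 13284 \cdot 33043 = 438943212$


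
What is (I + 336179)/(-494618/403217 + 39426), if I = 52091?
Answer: 78278532295/7948369412 ≈ 9.8484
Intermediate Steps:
(I + 336179)/(-494618/403217 + 39426) = (52091 + 336179)/(-494618/403217 + 39426) = 388270/(-494618*1/403217 + 39426) = 388270/(-494618/403217 + 39426) = 388270/(15896738824/403217) = 388270*(403217/15896738824) = 78278532295/7948369412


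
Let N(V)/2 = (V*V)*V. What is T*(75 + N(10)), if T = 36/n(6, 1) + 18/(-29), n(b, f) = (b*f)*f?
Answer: 323700/29 ≈ 11162.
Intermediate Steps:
N(V) = 2*V³ (N(V) = 2*((V*V)*V) = 2*(V²*V) = 2*V³)
n(b, f) = b*f²
T = 156/29 (T = 36/((6*1²)) + 18/(-29) = 36/((6*1)) + 18*(-1/29) = 36/6 - 18/29 = 36*(⅙) - 18/29 = 6 - 18/29 = 156/29 ≈ 5.3793)
T*(75 + N(10)) = 156*(75 + 2*10³)/29 = 156*(75 + 2*1000)/29 = 156*(75 + 2000)/29 = (156/29)*2075 = 323700/29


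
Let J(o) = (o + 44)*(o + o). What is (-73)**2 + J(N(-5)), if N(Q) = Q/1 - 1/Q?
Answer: 123817/25 ≈ 4952.7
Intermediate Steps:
N(Q) = Q - 1/Q (N(Q) = Q*1 - 1/Q = Q - 1/Q)
J(o) = 2*o*(44 + o) (J(o) = (44 + o)*(2*o) = 2*o*(44 + o))
(-73)**2 + J(N(-5)) = (-73)**2 + 2*(-5 - 1/(-5))*(44 + (-5 - 1/(-5))) = 5329 + 2*(-5 - 1*(-1/5))*(44 + (-5 - 1*(-1/5))) = 5329 + 2*(-5 + 1/5)*(44 + (-5 + 1/5)) = 5329 + 2*(-24/5)*(44 - 24/5) = 5329 + 2*(-24/5)*(196/5) = 5329 - 9408/25 = 123817/25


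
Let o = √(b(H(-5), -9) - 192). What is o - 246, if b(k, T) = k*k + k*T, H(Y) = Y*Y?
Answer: -246 + 4*√13 ≈ -231.58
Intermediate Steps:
H(Y) = Y²
b(k, T) = k² + T*k
o = 4*√13 (o = √((-5)²*(-9 + (-5)²) - 192) = √(25*(-9 + 25) - 192) = √(25*16 - 192) = √(400 - 192) = √208 = 4*√13 ≈ 14.422)
o - 246 = 4*√13 - 246 = -246 + 4*√13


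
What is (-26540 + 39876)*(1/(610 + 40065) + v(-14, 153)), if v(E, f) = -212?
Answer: -114997648264/40675 ≈ -2.8272e+6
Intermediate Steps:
(-26540 + 39876)*(1/(610 + 40065) + v(-14, 153)) = (-26540 + 39876)*(1/(610 + 40065) - 212) = 13336*(1/40675 - 212) = 13336*(-8623099/40675) = -114997648264/40675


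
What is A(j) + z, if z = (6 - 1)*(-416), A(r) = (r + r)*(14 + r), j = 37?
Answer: 1694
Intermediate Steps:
A(r) = 2*r*(14 + r) (A(r) = (2*r)*(14 + r) = 2*r*(14 + r))
z = -2080 (z = 5*(-416) = -2080)
A(j) + z = 2*37*(14 + 37) - 2080 = 2*37*51 - 2080 = 3774 - 2080 = 1694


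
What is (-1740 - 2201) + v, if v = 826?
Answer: -3115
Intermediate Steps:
(-1740 - 2201) + v = (-1740 - 2201) + 826 = -3941 + 826 = -3115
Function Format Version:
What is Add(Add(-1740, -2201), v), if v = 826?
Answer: -3115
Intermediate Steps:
Add(Add(-1740, -2201), v) = Add(Add(-1740, -2201), 826) = Add(-3941, 826) = -3115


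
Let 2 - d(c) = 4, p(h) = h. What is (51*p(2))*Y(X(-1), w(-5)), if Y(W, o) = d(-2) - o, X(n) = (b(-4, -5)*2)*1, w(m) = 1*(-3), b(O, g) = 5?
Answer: 102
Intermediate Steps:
w(m) = -3
d(c) = -2 (d(c) = 2 - 1*4 = 2 - 4 = -2)
X(n) = 10 (X(n) = (5*2)*1 = 10*1 = 10)
Y(W, o) = -2 - o
(51*p(2))*Y(X(-1), w(-5)) = (51*2)*(-2 - 1*(-3)) = 102*(-2 + 3) = 102*1 = 102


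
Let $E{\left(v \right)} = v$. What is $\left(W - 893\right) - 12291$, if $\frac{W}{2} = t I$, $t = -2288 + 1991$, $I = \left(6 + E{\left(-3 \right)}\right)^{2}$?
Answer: $-18530$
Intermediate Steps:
$I = 9$ ($I = \left(6 - 3\right)^{2} = 3^{2} = 9$)
$t = -297$
$W = -5346$ ($W = 2 \left(\left(-297\right) 9\right) = 2 \left(-2673\right) = -5346$)
$\left(W - 893\right) - 12291 = \left(-5346 - 893\right) - 12291 = -6239 - 12291 = -18530$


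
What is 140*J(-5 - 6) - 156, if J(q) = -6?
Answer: -996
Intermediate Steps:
140*J(-5 - 6) - 156 = 140*(-6) - 156 = -840 - 156 = -996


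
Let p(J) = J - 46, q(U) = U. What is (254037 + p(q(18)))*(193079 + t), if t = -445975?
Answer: -64237860064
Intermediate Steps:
p(J) = -46 + J
(254037 + p(q(18)))*(193079 + t) = (254037 + (-46 + 18))*(193079 - 445975) = (254037 - 28)*(-252896) = 254009*(-252896) = -64237860064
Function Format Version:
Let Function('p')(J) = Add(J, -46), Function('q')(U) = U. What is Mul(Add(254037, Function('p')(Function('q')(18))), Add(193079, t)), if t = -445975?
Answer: -64237860064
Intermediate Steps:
Function('p')(J) = Add(-46, J)
Mul(Add(254037, Function('p')(Function('q')(18))), Add(193079, t)) = Mul(Add(254037, Add(-46, 18)), Add(193079, -445975)) = Mul(Add(254037, -28), -252896) = Mul(254009, -252896) = -64237860064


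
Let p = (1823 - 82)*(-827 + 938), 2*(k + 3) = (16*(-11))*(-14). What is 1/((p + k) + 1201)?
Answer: 1/195681 ≈ 5.1104e-6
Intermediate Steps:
k = 1229 (k = -3 + ((16*(-11))*(-14))/2 = -3 + (-176*(-14))/2 = -3 + (½)*2464 = -3 + 1232 = 1229)
p = 193251 (p = 1741*111 = 193251)
1/((p + k) + 1201) = 1/((193251 + 1229) + 1201) = 1/(194480 + 1201) = 1/195681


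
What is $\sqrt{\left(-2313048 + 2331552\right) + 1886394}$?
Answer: $\sqrt{1904898} \approx 1380.2$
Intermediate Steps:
$\sqrt{\left(-2313048 + 2331552\right) + 1886394} = \sqrt{18504 + 1886394} = \sqrt{1904898}$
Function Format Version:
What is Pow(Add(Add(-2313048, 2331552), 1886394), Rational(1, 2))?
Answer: Pow(1904898, Rational(1, 2)) ≈ 1380.2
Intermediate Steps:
Pow(Add(Add(-2313048, 2331552), 1886394), Rational(1, 2)) = Pow(Add(18504, 1886394), Rational(1, 2)) = Pow(1904898, Rational(1, 2))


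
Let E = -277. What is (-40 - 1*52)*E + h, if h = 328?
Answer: 25812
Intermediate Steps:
(-40 - 1*52)*E + h = (-40 - 1*52)*(-277) + 328 = (-40 - 52)*(-277) + 328 = -92*(-277) + 328 = 25484 + 328 = 25812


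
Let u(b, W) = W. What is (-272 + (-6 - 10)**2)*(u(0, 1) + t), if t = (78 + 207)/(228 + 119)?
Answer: -10112/347 ≈ -29.141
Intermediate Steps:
t = 285/347 ≈ 0.82133
(-272 + (-6 - 10)**2)*(u(0, 1) + t) = (-272 + (-6 - 10)**2)*(1 + 285/347) = (-272 + (-16)**2)*(632/347) = (-272 + 256)*(632/347) = -16*632/347 = -10112/347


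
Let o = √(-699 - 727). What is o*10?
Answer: 10*I*√1426 ≈ 377.62*I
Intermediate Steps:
o = I*√1426 (o = √(-1426) = I*√1426 ≈ 37.762*I)
o*10 = (I*√1426)*10 = 10*I*√1426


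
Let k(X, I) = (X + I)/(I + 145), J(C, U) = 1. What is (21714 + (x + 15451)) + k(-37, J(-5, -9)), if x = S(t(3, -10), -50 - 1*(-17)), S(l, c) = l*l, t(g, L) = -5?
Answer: 2714852/73 ≈ 37190.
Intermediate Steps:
S(l, c) = l²
x = 25 (x = (-5)² = 25)
k(X, I) = (I + X)/(145 + I)
(21714 + (x + 15451)) + k(-37, J(-5, -9)) = (21714 + (25 + 15451)) + (1 - 37)/(145 + 1) = (21714 + 15476) - 36/146 = 37190 + (1/146)*(-36) = 37190 - 18/73 = 2714852/73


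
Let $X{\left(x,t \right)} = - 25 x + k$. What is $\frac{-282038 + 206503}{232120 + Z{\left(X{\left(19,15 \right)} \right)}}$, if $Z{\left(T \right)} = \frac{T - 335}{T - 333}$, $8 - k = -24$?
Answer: $- \frac{29307580}{90062949} \approx -0.32541$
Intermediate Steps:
$k = 32$ ($k = 8 - -24 = 8 + 24 = 32$)
$X{\left(x,t \right)} = 32 - 25 x$ ($X{\left(x,t \right)} = - 25 x + 32 = 32 - 25 x$)
$Z{\left(T \right)} = \frac{-335 + T}{-333 + T}$
$\frac{-282038 + 206503}{232120 + Z{\left(X{\left(19,15 \right)} \right)}} = \frac{-282038 + 206503}{232120 + \frac{-335 + \left(32 - 475\right)}{-333 + \left(32 - 475\right)}} = - \frac{75535}{232120 + \frac{-335 + \left(32 - 475\right)}{-333 + \left(32 - 475\right)}} = - \frac{75535}{232120 + \frac{-335 - 443}{-333 - 443}} = - \frac{75535}{232120 + \frac{1}{-776} \left(-778\right)} = - \frac{75535}{232120 - - \frac{389}{388}} = - \frac{75535}{232120 + \frac{389}{388}} = - \frac{75535}{\frac{90062949}{388}} = \left(-75535\right) \frac{388}{90062949} = - \frac{29307580}{90062949}$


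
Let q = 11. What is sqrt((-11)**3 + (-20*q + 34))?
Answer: I*sqrt(1517) ≈ 38.949*I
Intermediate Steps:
sqrt((-11)**3 + (-20*q + 34)) = sqrt((-11)**3 + (-20*11 + 34)) = sqrt(-1331 + (-220 + 34)) = sqrt(-1331 - 186) = sqrt(-1517) = I*sqrt(1517)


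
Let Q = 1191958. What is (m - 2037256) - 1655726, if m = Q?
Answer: -2501024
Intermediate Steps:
m = 1191958
(m - 2037256) - 1655726 = (1191958 - 2037256) - 1655726 = -845298 - 1655726 = -2501024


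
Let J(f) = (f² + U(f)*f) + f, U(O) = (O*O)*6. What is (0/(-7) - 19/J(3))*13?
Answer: -247/174 ≈ -1.4195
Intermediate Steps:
U(O) = 6*O² (U(O) = O²*6 = 6*O²)
J(f) = f + f² + 6*f³ (J(f) = (f² + (6*f²)*f) + f = (f² + 6*f³) + f = f + f² + 6*f³)
(0/(-7) - 19/J(3))*13 = (0/(-7) - 19*1/(3*(1 + 3 + 6*3²)))*13 = (0*(-⅐) - 19*1/(3*(1 + 3 + 6*9)))*13 = (0 - 19*1/(3*(1 + 3 + 54)))*13 = (0 - 19/(3*58))*13 = (0 - 19/174)*13 = -19/174*13 = -247/174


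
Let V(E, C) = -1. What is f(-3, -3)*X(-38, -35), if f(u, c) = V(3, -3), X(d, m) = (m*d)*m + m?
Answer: 46585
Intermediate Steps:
X(d, m) = m + d*m² (X(d, m) = (d*m)*m + m = d*m² + m = m + d*m²)
f(u, c) = -1
f(-3, -3)*X(-38, -35) = -(-35)*(1 - 38*(-35)) = -(-35)*(1 + 1330) = -(-35)*1331 = -1*(-46585) = 46585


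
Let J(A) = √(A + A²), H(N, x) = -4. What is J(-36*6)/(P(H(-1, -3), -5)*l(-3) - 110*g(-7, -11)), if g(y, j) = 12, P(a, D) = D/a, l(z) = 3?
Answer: -8*√1290/1755 ≈ -0.16372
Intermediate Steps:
J(-36*6)/(P(H(-1, -3), -5)*l(-3) - 110*g(-7, -11)) = √((-36*6)*(1 - 36*6))/(-5/(-4)*3 - 110*12) = √(-216*(1 - 216))/(-5*(-¼)*3 - 1320) = √(-216*(-215))/((5/4)*3 - 1320) = √46440/(15/4 - 1320) = (6*√1290)/(-5265/4) = (6*√1290)*(-4/5265) = -8*√1290/1755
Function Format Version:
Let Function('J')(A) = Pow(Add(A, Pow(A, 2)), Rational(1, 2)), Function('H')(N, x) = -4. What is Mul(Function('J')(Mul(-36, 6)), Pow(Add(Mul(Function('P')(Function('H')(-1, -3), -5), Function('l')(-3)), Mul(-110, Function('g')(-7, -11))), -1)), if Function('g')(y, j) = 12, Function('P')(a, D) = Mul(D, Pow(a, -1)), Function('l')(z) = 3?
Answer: Mul(Rational(-8, 1755), Pow(1290, Rational(1, 2))) ≈ -0.16372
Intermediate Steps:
Mul(Function('J')(Mul(-36, 6)), Pow(Add(Mul(Function('P')(Function('H')(-1, -3), -5), Function('l')(-3)), Mul(-110, Function('g')(-7, -11))), -1)) = Mul(Pow(Mul(Mul(-36, 6), Add(1, Mul(-36, 6))), Rational(1, 2)), Pow(Add(Mul(Mul(-5, Pow(-4, -1)), 3), Mul(-110, 12)), -1)) = Mul(Pow(Mul(-216, Add(1, -216)), Rational(1, 2)), Pow(Add(Mul(Mul(-5, Rational(-1, 4)), 3), -1320), -1)) = Mul(Pow(Mul(-216, -215), Rational(1, 2)), Pow(Add(Mul(Rational(5, 4), 3), -1320), -1)) = Mul(Pow(46440, Rational(1, 2)), Pow(Add(Rational(15, 4), -1320), -1)) = Mul(Mul(6, Pow(1290, Rational(1, 2))), Pow(Rational(-5265, 4), -1)) = Mul(Mul(6, Pow(1290, Rational(1, 2))), Rational(-4, 5265)) = Mul(Rational(-8, 1755), Pow(1290, Rational(1, 2)))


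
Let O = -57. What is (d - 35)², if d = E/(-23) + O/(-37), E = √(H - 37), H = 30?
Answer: 810759093/724201 + 2476*I*√7/851 ≈ 1119.5 + 7.6979*I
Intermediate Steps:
E = I*√7 (E = √(30 - 37) = √(-7) = I*√7 ≈ 2.6458*I)
d = 57/37 - I*√7/23 (d = (I*√7)/(-23) - 57/(-37) = (I*√7)*(-1/23) - 57*(-1/37) = -I*√7/23 + 57/37 = 57/37 - I*√7/23 ≈ 1.5405 - 0.11503*I)
(d - 35)² = ((57/37 - I*√7/23) - 35)² = (-1238/37 - I*√7/23)²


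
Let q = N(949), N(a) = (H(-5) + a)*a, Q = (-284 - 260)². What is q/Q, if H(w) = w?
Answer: 55991/18496 ≈ 3.0272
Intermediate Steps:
Q = 295936 (Q = (-544)² = 295936)
N(a) = a*(-5 + a) (N(a) = (-5 + a)*a = a*(-5 + a))
q = 895856 (q = 949*(-5 + 949) = 949*944 = 895856)
q/Q = 895856/295936 = 895856*(1/295936) = 55991/18496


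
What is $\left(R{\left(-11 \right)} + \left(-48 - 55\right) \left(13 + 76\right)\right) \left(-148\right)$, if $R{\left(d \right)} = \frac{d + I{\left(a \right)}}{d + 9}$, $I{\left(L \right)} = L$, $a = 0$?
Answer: $1355902$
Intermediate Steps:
$R{\left(d \right)} = \frac{d}{9 + d}$ ($R{\left(d \right)} = \frac{d + 0}{d + 9} = \frac{d}{9 + d}$)
$\left(R{\left(-11 \right)} + \left(-48 - 55\right) \left(13 + 76\right)\right) \left(-148\right) = \left(- \frac{11}{9 - 11} + \left(-48 - 55\right) \left(13 + 76\right)\right) \left(-148\right) = \left(- \frac{11}{-2} - 9167\right) \left(-148\right) = \left(\left(-11\right) \left(- \frac{1}{2}\right) - 9167\right) \left(-148\right) = \left(\frac{11}{2} - 9167\right) \left(-148\right) = \left(- \frac{18323}{2}\right) \left(-148\right) = 1355902$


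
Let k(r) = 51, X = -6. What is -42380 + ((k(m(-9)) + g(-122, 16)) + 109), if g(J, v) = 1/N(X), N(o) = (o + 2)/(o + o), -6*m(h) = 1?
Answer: -42217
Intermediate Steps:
m(h) = -⅙ (m(h) = -⅙*1 = -⅙)
N(o) = (2 + o)/(2*o) (N(o) = (2 + o)/((2*o)) = (2 + o)*(1/(2*o)) = (2 + o)/(2*o))
g(J, v) = 3 (g(J, v) = 1/((½)*(2 - 6)/(-6)) = 1/((½)*(-⅙)*(-4)) = 1/(⅓) = 3)
-42380 + ((k(m(-9)) + g(-122, 16)) + 109) = -42380 + ((51 + 3) + 109) = -42380 + (54 + 109) = -42380 + 163 = -42217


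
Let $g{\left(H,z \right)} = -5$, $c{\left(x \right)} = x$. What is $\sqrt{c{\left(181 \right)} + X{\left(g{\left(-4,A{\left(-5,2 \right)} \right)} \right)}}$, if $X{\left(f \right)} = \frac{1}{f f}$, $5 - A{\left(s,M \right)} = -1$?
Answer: $\frac{\sqrt{4526}}{5} \approx 13.455$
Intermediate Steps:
$A{\left(s,M \right)} = 6$ ($A{\left(s,M \right)} = 5 - -1 = 5 + 1 = 6$)
$X{\left(f \right)} = \frac{1}{f^{2}}$
$\sqrt{c{\left(181 \right)} + X{\left(g{\left(-4,A{\left(-5,2 \right)} \right)} \right)}} = \sqrt{181 + \frac{1}{25}} = \sqrt{\frac{4526}{25}} = \frac{\sqrt{4526}}{5}$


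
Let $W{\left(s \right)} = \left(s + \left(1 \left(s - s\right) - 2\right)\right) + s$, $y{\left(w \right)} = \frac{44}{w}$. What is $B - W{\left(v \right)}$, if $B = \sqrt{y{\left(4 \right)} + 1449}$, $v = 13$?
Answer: $-24 + 2 \sqrt{365} \approx 14.21$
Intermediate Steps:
$W{\left(s \right)} = -2 + 2 s$ ($W{\left(s \right)} = \left(s + \left(1 \cdot 0 - 2\right)\right) + s = \left(s + \left(0 - 2\right)\right) + s = \left(s - 2\right) + s = \left(-2 + s\right) + s = -2 + 2 s$)
$B = 2 \sqrt{365}$ ($B = \sqrt{\frac{44}{4} + 1449} = \sqrt{44 \cdot \frac{1}{4} + 1449} = \sqrt{11 + 1449} = \sqrt{1460} = 2 \sqrt{365} \approx 38.21$)
$B - W{\left(v \right)} = 2 \sqrt{365} - \left(-2 + 2 \cdot 13\right) = 2 \sqrt{365} - \left(-2 + 26\right) = 2 \sqrt{365} - 24 = -24 + 2 \sqrt{365}$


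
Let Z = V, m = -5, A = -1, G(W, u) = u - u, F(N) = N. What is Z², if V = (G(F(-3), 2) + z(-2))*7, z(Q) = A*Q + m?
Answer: 441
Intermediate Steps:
G(W, u) = 0
z(Q) = -5 - Q (z(Q) = -Q - 5 = -5 - Q)
V = -21 (V = (0 + (-5 - 1*(-2)))*7 = (0 + (-5 + 2))*7 = (0 - 3)*7 = -3*7 = -21)
Z = -21
Z² = (-21)² = 441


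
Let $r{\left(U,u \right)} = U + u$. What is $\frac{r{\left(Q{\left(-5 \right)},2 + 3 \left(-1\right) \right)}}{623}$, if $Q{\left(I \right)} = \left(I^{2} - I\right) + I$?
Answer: $\frac{24}{623} \approx 0.038523$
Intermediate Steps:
$Q{\left(I \right)} = I^{2}$
$\frac{r{\left(Q{\left(-5 \right)},2 + 3 \left(-1\right) \right)}}{623} = \frac{\left(-5\right)^{2} + \left(2 + 3 \left(-1\right)\right)}{623} = \left(25 + \left(2 - 3\right)\right) \frac{1}{623} = \left(25 - 1\right) \frac{1}{623} = 24 \cdot \frac{1}{623} = \frac{24}{623}$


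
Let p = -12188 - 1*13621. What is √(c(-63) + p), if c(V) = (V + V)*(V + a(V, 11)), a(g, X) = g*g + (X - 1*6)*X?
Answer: I*√524895 ≈ 724.5*I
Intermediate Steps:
a(g, X) = g² + X*(-6 + X) (a(g, X) = g² + (X - 6)*X = g² + (-6 + X)*X = g² + X*(-6 + X))
c(V) = 2*V*(55 + V + V²) (c(V) = (V + V)*(V + (11² + V² - 6*11)) = (2*V)*(V + (121 + V² - 66)) = (2*V)*(V + (55 + V²)) = (2*V)*(55 + V + V²) = 2*V*(55 + V + V²))
p = -25809 (p = -12188 - 13621 = -25809)
√(c(-63) + p) = √(2*(-63)*(55 - 63 + (-63)²) - 25809) = √(2*(-63)*(55 - 63 + 3969) - 25809) = √(2*(-63)*3961 - 25809) = √(-499086 - 25809) = √(-524895) = I*√524895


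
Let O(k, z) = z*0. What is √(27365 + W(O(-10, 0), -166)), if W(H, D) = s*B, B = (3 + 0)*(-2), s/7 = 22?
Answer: √26441 ≈ 162.61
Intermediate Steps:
s = 154 (s = 7*22 = 154)
O(k, z) = 0
B = -6 (B = 3*(-2) = -6)
W(H, D) = -924 (W(H, D) = 154*(-6) = -924)
√(27365 + W(O(-10, 0), -166)) = √(27365 - 924) = √26441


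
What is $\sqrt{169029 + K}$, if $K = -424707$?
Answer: $i \sqrt{255678} \approx 505.65 i$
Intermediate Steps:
$\sqrt{169029 + K} = \sqrt{169029 - 424707} = \sqrt{-255678} = i \sqrt{255678}$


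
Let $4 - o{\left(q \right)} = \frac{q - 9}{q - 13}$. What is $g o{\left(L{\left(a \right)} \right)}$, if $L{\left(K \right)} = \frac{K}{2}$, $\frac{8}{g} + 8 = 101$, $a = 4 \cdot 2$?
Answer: $\frac{8}{27} \approx 0.2963$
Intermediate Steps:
$a = 8$
$g = \frac{8}{93}$ ($g = \frac{8}{-8 + 101} = \frac{8}{93} \approx 0.086022$)
$L{\left(K \right)} = \frac{K}{2}$ ($L{\left(K \right)} = K \frac{1}{2} = \frac{K}{2}$)
$o{\left(q \right)} = 4 - \frac{-9 + q}{-13 + q}$ ($o{\left(q \right)} = 4 - \frac{q - 9}{q - 13} = 4 - \frac{-9 + q}{-13 + q}$)
$g o{\left(L{\left(a \right)} \right)} = \frac{8 \frac{-43 + 3 \cdot \frac{1}{2} \cdot 8}{-13 + \frac{1}{2} \cdot 8}}{93} = \frac{8 \frac{-43 + 3 \cdot 4}{-13 + 4}}{93} = \frac{8 \frac{-43 + 12}{-9}}{93} = \frac{8 \left(\left(- \frac{1}{9}\right) \left(-31\right)\right)}{93} = \frac{8}{93} \cdot \frac{31}{9} = \frac{8}{27}$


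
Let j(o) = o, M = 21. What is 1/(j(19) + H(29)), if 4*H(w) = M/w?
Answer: 116/2225 ≈ 0.052135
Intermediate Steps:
H(w) = 21/(4*w) (H(w) = (21/w)/4 = 21/(4*w))
1/(j(19) + H(29)) = 1/(19 + (21/4)/29) = 1/(19 + (21/4)*(1/29)) = 1/(19 + 21/116) = 1/(2225/116) = 116/2225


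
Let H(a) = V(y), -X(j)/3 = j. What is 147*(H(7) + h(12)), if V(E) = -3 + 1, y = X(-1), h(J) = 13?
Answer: 1617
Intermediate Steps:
X(j) = -3*j
y = 3 (y = -3*(-1) = 3)
V(E) = -2
H(a) = -2
147*(H(7) + h(12)) = 147*(-2 + 13) = 147*11 = 1617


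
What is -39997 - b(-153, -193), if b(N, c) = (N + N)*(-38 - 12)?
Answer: -55297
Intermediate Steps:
b(N, c) = -100*N (b(N, c) = (2*N)*(-50) = -100*N)
-39997 - b(-153, -193) = -39997 - (-100)*(-153) = -39997 - 1*15300 = -39997 - 15300 = -55297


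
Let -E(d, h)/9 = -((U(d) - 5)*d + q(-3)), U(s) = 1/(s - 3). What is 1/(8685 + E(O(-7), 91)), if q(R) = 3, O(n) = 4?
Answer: 1/8568 ≈ 0.00011671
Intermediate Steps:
U(s) = 1/(-3 + s)
E(d, h) = 27 + 9*d*(-5 + 1/(-3 + d)) (E(d, h) = -(-9)*((1/(-3 + d) - 5)*d + 3) = -(-9)*((-5 + 1/(-3 + d))*d + 3) = -(-9)*(d*(-5 + 1/(-3 + d)) + 3) = -(-9)*(3 + d*(-5 + 1/(-3 + d))) = -9*(-3 - d*(-5 + 1/(-3 + d))) = 27 + 9*d*(-5 + 1/(-3 + d)))
1/(8685 + E(O(-7), 91)) = 1/(8685 + 9*(-9 - 5*4² + 19*4)/(-3 + 4)) = 1/(8685 + 9*(-9 - 5*16 + 76)/1) = 1/(8685 + 9*1*(-9 - 80 + 76)) = 1/(8685 + 9*1*(-13)) = 1/(8685 - 117) = 1/8568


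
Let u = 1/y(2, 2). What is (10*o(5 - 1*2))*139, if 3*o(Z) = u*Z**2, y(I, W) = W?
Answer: 2085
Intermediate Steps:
u = 1/2 ≈ 0.50000
o(Z) = Z**2/6 (o(Z) = (Z**2/2)/3 = Z**2/6)
(10*o(5 - 1*2))*139 = (10*((5 - 1*2)**2/6))*139 = (10*((5 - 2)**2/6))*139 = (10*((1/6)*3**2))*139 = (10*((1/6)*9))*139 = (10*(3/2))*139 = 15*139 = 2085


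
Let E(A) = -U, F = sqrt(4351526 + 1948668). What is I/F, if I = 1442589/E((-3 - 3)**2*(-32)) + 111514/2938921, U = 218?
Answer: -4239630796417*sqrt(6300194)/4036438394246932 ≈ -2.6364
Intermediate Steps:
F = sqrt(6300194) ≈ 2510.0
E(A) = -218 (E(A) = -1*218 = -218)
I = -4239630796417/640684778 (I = 1442589/(-218) + 111514/2938921 = 1442589*(-1/218) + 111514*(1/2938921) = -1442589/218 + 111514/2938921 = -4239630796417/640684778 ≈ -6617.3)
I/F = -4239630796417*sqrt(6300194)/6300194/640684778 = -4239630796417*sqrt(6300194)/4036438394246932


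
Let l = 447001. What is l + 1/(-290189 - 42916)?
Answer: 148898268104/333105 ≈ 4.4700e+5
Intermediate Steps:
l + 1/(-290189 - 42916) = 447001 + 1/(-290189 - 42916) = 447001 + 1/(-333105) = 447001 - 1/333105 = 148898268104/333105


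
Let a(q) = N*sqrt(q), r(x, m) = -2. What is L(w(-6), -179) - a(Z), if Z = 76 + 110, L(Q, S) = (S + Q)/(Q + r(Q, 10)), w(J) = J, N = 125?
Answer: 185/8 - 125*sqrt(186) ≈ -1681.6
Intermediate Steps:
L(Q, S) = (Q + S)/(-2 + Q) (L(Q, S) = (S + Q)/(Q - 2) = (Q + S)/(-2 + Q))
Z = 186
a(q) = 125*sqrt(q)
L(w(-6), -179) - a(Z) = (-6 - 179)/(-2 - 6) - 125*sqrt(186) = -185/(-8) - 125*sqrt(186) = -1/8*(-185) - 125*sqrt(186) = 185/8 - 125*sqrt(186)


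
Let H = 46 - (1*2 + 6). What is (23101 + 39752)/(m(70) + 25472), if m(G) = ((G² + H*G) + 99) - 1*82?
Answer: 62853/33049 ≈ 1.9018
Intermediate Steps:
H = 38 (H = 46 - (2 + 6) = 46 - 1*8 = 46 - 8 = 38)
m(G) = 17 + G² + 38*G (m(G) = ((G² + 38*G) + 99) - 1*82 = (99 + G² + 38*G) - 82 = 17 + G² + 38*G)
(23101 + 39752)/(m(70) + 25472) = (23101 + 39752)/((17 + 70² + 38*70) + 25472) = 62853/((17 + 4900 + 2660) + 25472) = 62853/(7577 + 25472) = 62853/33049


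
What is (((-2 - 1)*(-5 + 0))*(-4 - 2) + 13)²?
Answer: 5929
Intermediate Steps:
(((-2 - 1)*(-5 + 0))*(-4 - 2) + 13)² = (-3*(-5)*(-6) + 13)² = (15*(-6) + 13)² = (-90 + 13)² = (-77)² = 5929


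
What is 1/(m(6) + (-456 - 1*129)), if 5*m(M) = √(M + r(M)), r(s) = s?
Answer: -4875/2851871 - 10*√3/8555613 ≈ -0.0017114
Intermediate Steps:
m(M) = √2*√M/5 (m(M) = √(M + M)/5 = √(2*M)/5 = (√2*√M)/5 = √2*√M/5)
1/(m(6) + (-456 - 1*129)) = 1/(√2*√6/5 + (-456 - 1*129)) = 1/(2*√3/5 + (-456 - 129)) = 1/(2*√3/5 - 585) = 1/(-585 + 2*√3/5)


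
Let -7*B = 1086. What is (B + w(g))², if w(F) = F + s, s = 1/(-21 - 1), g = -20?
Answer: 727866441/23716 ≈ 30691.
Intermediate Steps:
B = -1086/7 (B = -⅐*1086 = -1086/7 ≈ -155.14)
s = -1/22 (s = 1/(-22) = -1/22 ≈ -0.045455)
w(F) = -1/22 + F (w(F) = F - 1/22 = -1/22 + F)
(B + w(g))² = (-1086/7 + (-1/22 - 20))² = (-1086/7 - 441/22)² = (-26979/154)² = 727866441/23716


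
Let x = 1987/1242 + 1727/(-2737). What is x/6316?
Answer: 143195/933492168 ≈ 0.00015340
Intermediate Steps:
x = 143195/147798 (x = 1987*(1/1242) + 1727*(-1/2737) = 1987/1242 - 1727/2737 = 143195/147798 ≈ 0.96886)
x/6316 = (143195/147798)/6316 = (143195/147798)*(1/6316) = 143195/933492168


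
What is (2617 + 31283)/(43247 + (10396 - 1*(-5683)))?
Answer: 16950/29663 ≈ 0.57142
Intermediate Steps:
(2617 + 31283)/(43247 + (10396 - 1*(-5683))) = 33900/(43247 + (10396 + 5683)) = 33900/(43247 + 16079) = 33900/59326 = 33900*(1/59326) = 16950/29663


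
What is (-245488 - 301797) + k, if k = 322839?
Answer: -224446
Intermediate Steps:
(-245488 - 301797) + k = (-245488 - 301797) + 322839 = -547285 + 322839 = -224446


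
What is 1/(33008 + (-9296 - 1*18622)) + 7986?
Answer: 40648741/5090 ≈ 7986.0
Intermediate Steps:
1/(33008 + (-9296 - 1*18622)) + 7986 = 1/(33008 + (-9296 - 18622)) + 7986 = 1/(33008 - 27918) + 7986 = 1/5090 + 7986 = 40648741/5090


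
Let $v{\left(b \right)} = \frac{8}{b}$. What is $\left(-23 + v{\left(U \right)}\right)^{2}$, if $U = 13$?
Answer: $\frac{84681}{169} \approx 501.07$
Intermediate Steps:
$\left(-23 + v{\left(U \right)}\right)^{2} = \left(-23 + \frac{8}{13}\right)^{2} = \left(- \frac{291}{13}\right)^{2} = \frac{84681}{169}$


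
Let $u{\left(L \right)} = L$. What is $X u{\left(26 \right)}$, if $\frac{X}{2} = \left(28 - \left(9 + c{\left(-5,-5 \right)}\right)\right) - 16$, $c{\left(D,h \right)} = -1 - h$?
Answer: $-52$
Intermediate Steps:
$X = -2$ ($X = 2 \left(\left(28 - \left(8 + 5\right)\right) - 16\right) = 2 \left(\left(28 - 13\right) - 16\right) = 2 \left(15 - 16\right) = 2 \left(-1\right) = -2$)
$X u{\left(26 \right)} = \left(-2\right) 26 = -52$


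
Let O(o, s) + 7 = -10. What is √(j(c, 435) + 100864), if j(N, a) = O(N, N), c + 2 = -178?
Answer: √100847 ≈ 317.56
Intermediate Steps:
c = -180 (c = -2 - 178 = -180)
O(o, s) = -17 (O(o, s) = -7 - 10 = -17)
j(N, a) = -17
√(j(c, 435) + 100864) = √(-17 + 100864) = √100847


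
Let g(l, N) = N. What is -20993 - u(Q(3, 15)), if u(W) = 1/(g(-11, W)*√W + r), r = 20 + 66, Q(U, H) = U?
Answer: -154697503/7369 + 3*√3/7369 ≈ -20993.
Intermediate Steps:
r = 86
u(W) = 1/(86 + W^(3/2)) (u(W) = 1/(W*√W + 86) = 1/(W^(3/2) + 86) = 1/(86 + W^(3/2)))
-20993 - u(Q(3, 15)) = -20993 - 1/(86 + 3^(3/2)) = -20993 - 1/(86 + 3*√3)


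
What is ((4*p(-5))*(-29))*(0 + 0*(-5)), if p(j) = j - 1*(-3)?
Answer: 0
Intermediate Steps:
p(j) = 3 + j (p(j) = j + 3 = 3 + j)
((4*p(-5))*(-29))*(0 + 0*(-5)) = ((4*(3 - 5))*(-29))*(0 + 0*(-5)) = ((4*(-2))*(-29))*(0 + 0) = -8*(-29)*0 = 232*0 = 0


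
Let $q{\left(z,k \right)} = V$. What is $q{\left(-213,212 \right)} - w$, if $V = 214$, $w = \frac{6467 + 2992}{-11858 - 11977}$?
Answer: $\frac{1703383}{7945} \approx 214.4$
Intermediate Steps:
$w = - \frac{3153}{7945}$ ($w = \frac{9459}{-23835} = 9459 \left(- \frac{1}{23835}\right) = - \frac{3153}{7945} \approx -0.39685$)
$q{\left(z,k \right)} = 214$
$q{\left(-213,212 \right)} - w = 214 - - \frac{3153}{7945} = 214 + \frac{3153}{7945} = \frac{1703383}{7945}$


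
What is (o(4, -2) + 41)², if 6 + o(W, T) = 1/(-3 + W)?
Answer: 1296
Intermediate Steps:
o(W, T) = -6 + 1/(-3 + W)
(o(4, -2) + 41)² = ((19 - 6*4)/(-3 + 4) + 41)² = ((19 - 24)/1 + 41)² = (1*(-5) + 41)² = (-5 + 41)² = 36² = 1296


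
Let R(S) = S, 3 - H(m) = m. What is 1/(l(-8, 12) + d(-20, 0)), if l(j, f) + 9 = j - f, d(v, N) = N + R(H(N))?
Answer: -1/26 ≈ -0.038462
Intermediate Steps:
H(m) = 3 - m
d(v, N) = 3 (d(v, N) = N + (3 - N) = 3)
l(j, f) = -9 + j - f (l(j, f) = -9 + (j - f) = -9 + j - f)
1/(l(-8, 12) + d(-20, 0)) = 1/((-9 - 8 - 1*12) + 3) = 1/((-9 - 8 - 12) + 3) = 1/(-29 + 3) = 1/(-26) = -1/26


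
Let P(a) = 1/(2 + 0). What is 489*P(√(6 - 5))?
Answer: 489/2 ≈ 244.50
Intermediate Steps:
P(a) = ½ (P(a) = 1/2 = ½)
489*P(√(6 - 5)) = 489*(½) = 489/2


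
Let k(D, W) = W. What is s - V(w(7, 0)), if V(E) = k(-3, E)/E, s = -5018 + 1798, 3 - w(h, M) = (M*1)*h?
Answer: -3221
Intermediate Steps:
w(h, M) = 3 - M*h (w(h, M) = 3 - M*1*h = 3 - M*h)
s = -3220
V(E) = 1 (V(E) = E/E = 1)
s - V(w(7, 0)) = -3220 - 1*1 = -3220 - 1 = -3221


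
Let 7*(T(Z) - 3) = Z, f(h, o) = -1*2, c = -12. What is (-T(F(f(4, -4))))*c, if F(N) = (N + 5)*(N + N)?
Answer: 108/7 ≈ 15.429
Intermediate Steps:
f(h, o) = -2
F(N) = 2*N*(5 + N) (F(N) = (5 + N)*(2*N) = 2*N*(5 + N))
T(Z) = 3 + Z/7
(-T(F(f(4, -4))))*c = -(3 + (2*(-2)*(5 - 2))/7)*(-12) = -(3 + (2*(-2)*3)/7)*(-12) = -(3 + (⅐)*(-12))*(-12) = -(3 - 12/7)*(-12) = -1*9/7*(-12) = -9/7*(-12) = 108/7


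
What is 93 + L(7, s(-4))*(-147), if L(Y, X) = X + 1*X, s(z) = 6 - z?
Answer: -2847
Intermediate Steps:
L(Y, X) = 2*X (L(Y, X) = X + X = 2*X)
93 + L(7, s(-4))*(-147) = 93 + (2*(6 - 1*(-4)))*(-147) = 93 + (2*(6 + 4))*(-147) = 93 + (2*10)*(-147) = 93 + 20*(-147) = 93 - 2940 = -2847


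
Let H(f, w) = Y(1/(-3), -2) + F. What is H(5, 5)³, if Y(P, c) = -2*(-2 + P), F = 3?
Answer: 12167/27 ≈ 450.63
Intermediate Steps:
Y(P, c) = 4 - 2*P
H(f, w) = 23/3 (H(f, w) = (4 - 2/(-3)) + 3 = (4 - 2*(-⅓)) + 3 = (4 + ⅔) + 3 = 14/3 + 3 = 23/3)
H(5, 5)³ = (23/3)³ = 12167/27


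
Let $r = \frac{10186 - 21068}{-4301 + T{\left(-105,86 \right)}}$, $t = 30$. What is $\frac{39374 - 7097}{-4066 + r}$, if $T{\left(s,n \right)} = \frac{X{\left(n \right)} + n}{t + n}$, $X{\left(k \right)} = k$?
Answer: $- \frac{2012245011}{253328849} \approx -7.9432$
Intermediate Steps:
$T{\left(s,n \right)} = \frac{2 n}{30 + n}$ ($T{\left(s,n \right)} = \frac{n + n}{30 + n} = \frac{2 n}{30 + n}$)
$r = \frac{157789}{62343}$ ($r = \frac{10186 - 21068}{-4301 + 2 \cdot 86 \frac{1}{30 + 86}} = - \frac{10882}{-4301 + 2 \cdot 86 \cdot \frac{1}{116}} = - \frac{10882}{-4301 + \frac{43}{29}} = - \frac{10882}{- \frac{124686}{29}} = \left(-10882\right) \left(- \frac{29}{124686}\right) = \frac{157789}{62343} \approx 2.531$)
$\frac{39374 - 7097}{-4066 + r} = \frac{39374 - 7097}{-4066 + \frac{157789}{62343}} = \frac{32277}{- \frac{253328849}{62343}} = 32277 \left(- \frac{62343}{253328849}\right) = - \frac{2012245011}{253328849}$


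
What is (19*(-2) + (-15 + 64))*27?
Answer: 297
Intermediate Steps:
(19*(-2) + (-15 + 64))*27 = (-38 + 49)*27 = 11*27 = 297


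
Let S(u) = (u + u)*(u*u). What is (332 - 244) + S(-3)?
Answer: 34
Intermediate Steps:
S(u) = 2*u**3 (S(u) = (2*u)*u**2 = 2*u**3)
(332 - 244) + S(-3) = (332 - 244) + 2*(-3)**3 = 88 + 2*(-27) = 88 - 54 = 34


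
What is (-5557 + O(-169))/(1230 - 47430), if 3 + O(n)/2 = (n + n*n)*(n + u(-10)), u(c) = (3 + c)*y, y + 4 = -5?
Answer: 547697/4200 ≈ 130.40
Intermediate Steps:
y = -9 (y = -4 - 5 = -9)
u(c) = -27 - 9*c (u(c) = (3 + c)*(-9) = -27 - 9*c)
O(n) = -6 + 2*(63 + n)*(n + n²) (O(n) = -6 + 2*((n + n*n)*(n + (-27 - 9*(-10)))) = -6 + 2*((n + n²)*(n + (-27 + 90))) = -6 + 2*((n + n²)*(n + 63)) = -6 + 2*((n + n²)*(63 + n)) = -6 + 2*((63 + n)*(n + n²)) = -6 + 2*(63 + n)*(n + n²))
(-5557 + O(-169))/(1230 - 47430) = (-5557 + (-6 + 2*(-169)³ + 126*(-169) + 128*(-169)²))/(1230 - 47430) = (-5557 + (-6 + 2*(-4826809) - 21294 + 128*28561))/(-46200) = (-5557 + (-6 - 9653618 - 21294 + 3655808))*(-1/46200) = (-5557 - 6019110)*(-1/46200) = -6024667*(-1/46200) = 547697/4200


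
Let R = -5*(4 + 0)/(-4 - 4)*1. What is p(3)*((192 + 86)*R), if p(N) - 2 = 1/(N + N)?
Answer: 9035/6 ≈ 1505.8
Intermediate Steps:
p(N) = 2 + 1/(2*N) (p(N) = 2 + 1/(N + N) = 2 + 1/(2*N))
R = 5/2 (R = -20/(-8)*1 = -20*(-1)/8*1 = -5*(-½)*1 = (5/2)*1 = 5/2 ≈ 2.5000)
p(3)*((192 + 86)*R) = (2 + (½)/3)*((192 + 86)*(5/2)) = (2 + (½)*(⅓))*(278*(5/2)) = (2 + ⅙)*695 = (13/6)*695 = 9035/6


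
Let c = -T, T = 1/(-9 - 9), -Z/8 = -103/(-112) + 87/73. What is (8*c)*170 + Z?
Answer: 539593/9198 ≈ 58.664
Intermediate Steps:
Z = -17263/1022 (Z = -8*(-103/(-112) + 87/73) = -8*(-103*(-1/112) + 87*(1/73)) = -8*(103/112 + 87/73) = -8*17263/8176 = -17263/1022 ≈ -16.891)
T = -1/18 (T = 1/(-18) = -1/18 ≈ -0.055556)
c = 1/18 (c = -1*(-1/18) = 1/18 ≈ 0.055556)
(8*c)*170 + Z = (8*(1/18))*170 - 17263/1022 = (4/9)*170 - 17263/1022 = 680/9 - 17263/1022 = 539593/9198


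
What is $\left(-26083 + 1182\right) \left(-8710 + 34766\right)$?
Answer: $-648820456$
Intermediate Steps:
$\left(-26083 + 1182\right) \left(-8710 + 34766\right) = \left(-24901\right) 26056 = -648820456$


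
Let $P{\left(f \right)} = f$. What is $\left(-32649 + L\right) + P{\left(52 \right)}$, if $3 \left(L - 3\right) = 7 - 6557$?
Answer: $- \frac{104332}{3} \approx -34777.0$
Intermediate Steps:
$L = - \frac{6541}{3}$ ($L = 3 + \frac{7 - 6557}{3} = 3 + \frac{1}{3} \left(-6550\right) = 3 - \frac{6550}{3} = - \frac{6541}{3} \approx -2180.3$)
$\left(-32649 + L\right) + P{\left(52 \right)} = \left(-32649 - \frac{6541}{3}\right) + 52 = - \frac{104488}{3} + 52 = - \frac{104332}{3}$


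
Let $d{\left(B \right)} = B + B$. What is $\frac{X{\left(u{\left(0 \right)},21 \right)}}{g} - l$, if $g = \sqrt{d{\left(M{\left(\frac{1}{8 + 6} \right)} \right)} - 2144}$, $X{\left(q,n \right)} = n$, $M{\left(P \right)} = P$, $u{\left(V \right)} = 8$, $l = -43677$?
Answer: $43677 - \frac{21 i \sqrt{105049}}{15007} \approx 43677.0 - 0.45355 i$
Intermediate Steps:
$d{\left(B \right)} = 2 B$
$g = \frac{i \sqrt{105049}}{7}$ ($g = \sqrt{\frac{2}{8 + 6} - 2144} = \sqrt{\frac{2}{14} - 2144} = \sqrt{2 \cdot \frac{1}{14} - 2144} = \sqrt{\frac{1}{7} - 2144} = \sqrt{- \frac{15007}{7}} = \frac{i \sqrt{105049}}{7} \approx 46.302 i$)
$\frac{X{\left(u{\left(0 \right)},21 \right)}}{g} - l = \frac{21}{\frac{1}{7} i \sqrt{105049}} - -43677 = 21 \left(- \frac{i \sqrt{105049}}{15007}\right) + 43677 = - \frac{21 i \sqrt{105049}}{15007} + 43677 = 43677 - \frac{21 i \sqrt{105049}}{15007}$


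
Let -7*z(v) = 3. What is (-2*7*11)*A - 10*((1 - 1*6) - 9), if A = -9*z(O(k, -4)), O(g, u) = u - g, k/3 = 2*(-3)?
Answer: -454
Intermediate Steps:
k = -18 (k = 3*(2*(-3)) = 3*(-6) = -18)
z(v) = -3/7 (z(v) = -⅐*3 = -3/7)
A = 27/7 (A = -9*(-3/7) = 27/7 ≈ 3.8571)
(-2*7*11)*A - 10*((1 - 1*6) - 9) = (-2*7*11)*(27/7) - 10*((1 - 1*6) - 9) = -14*11*(27/7) - 10*((1 - 6) - 9) = -154*27/7 - 10*(-5 - 9) = -594 - 10*(-14) = -594 + 140 = -454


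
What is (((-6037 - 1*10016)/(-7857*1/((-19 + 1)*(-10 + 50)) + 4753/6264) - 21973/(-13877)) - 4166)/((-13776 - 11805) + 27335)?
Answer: -56203502464041/17794894880962 ≈ -3.1584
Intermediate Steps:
(((-6037 - 1*10016)/(-7857*1/((-19 + 1)*(-10 + 50)) + 4753/6264) - 21973/(-13877)) - 4166)/((-13776 - 11805) + 27335) = (((-6037 - 10016)/(-7857/(40*(-18)) + 4753*(1/6264)) - 21973*(-1/13877)) - 4166)/(-25581 + 27335) = ((-16053/(-7857/(-720) + 4753/6264) + 21973/13877) - 4166)/1754 = ((-16053/(-7857*(-1/720) + 4753/6264) + 21973/13877) - 4166)*(1/1754) = ((-16053/(873/80 + 4753/6264) + 21973/13877) - 4166)*(1/1754) = ((-16053/731089/62640 + 21973/13877) - 4166)*(1/1754) = ((-16053*62640/731089 + 21973/13877) - 4166)*(1/1754) = ((-1005559920/731089 + 21973/13877) - 4166)*(1/1754) = (-13938090791243/10145322053 - 4166)*(1/1754) = -56203502464041/10145322053*1/1754 = -56203502464041/17794894880962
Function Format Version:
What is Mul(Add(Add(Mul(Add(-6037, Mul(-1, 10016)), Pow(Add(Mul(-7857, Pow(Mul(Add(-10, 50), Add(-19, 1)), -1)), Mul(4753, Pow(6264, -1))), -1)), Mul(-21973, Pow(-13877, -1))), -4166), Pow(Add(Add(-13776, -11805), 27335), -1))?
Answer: Rational(-56203502464041, 17794894880962) ≈ -3.1584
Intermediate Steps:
Mul(Add(Add(Mul(Add(-6037, Mul(-1, 10016)), Pow(Add(Mul(-7857, Pow(Mul(Add(-10, 50), Add(-19, 1)), -1)), Mul(4753, Pow(6264, -1))), -1)), Mul(-21973, Pow(-13877, -1))), -4166), Pow(Add(Add(-13776, -11805), 27335), -1)) = Mul(Add(Add(Mul(Add(-6037, -10016), Pow(Add(Mul(-7857, Pow(Mul(40, -18), -1)), Mul(4753, Rational(1, 6264))), -1)), Mul(-21973, Rational(-1, 13877))), -4166), Pow(Add(-25581, 27335), -1)) = Mul(Add(Add(Mul(-16053, Pow(Add(Mul(-7857, Pow(-720, -1)), Rational(4753, 6264)), -1)), Rational(21973, 13877)), -4166), Pow(1754, -1)) = Mul(Add(Add(Mul(-16053, Pow(Add(Mul(-7857, Rational(-1, 720)), Rational(4753, 6264)), -1)), Rational(21973, 13877)), -4166), Rational(1, 1754)) = Mul(Add(Add(Mul(-16053, Pow(Add(Rational(873, 80), Rational(4753, 6264)), -1)), Rational(21973, 13877)), -4166), Rational(1, 1754)) = Mul(Add(Add(Mul(-16053, Pow(Rational(731089, 62640), -1)), Rational(21973, 13877)), -4166), Rational(1, 1754)) = Mul(Add(Add(Mul(-16053, Rational(62640, 731089)), Rational(21973, 13877)), -4166), Rational(1, 1754)) = Mul(Add(Add(Rational(-1005559920, 731089), Rational(21973, 13877)), -4166), Rational(1, 1754)) = Mul(Add(Rational(-13938090791243, 10145322053), -4166), Rational(1, 1754)) = Mul(Rational(-56203502464041, 10145322053), Rational(1, 1754)) = Rational(-56203502464041, 17794894880962)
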